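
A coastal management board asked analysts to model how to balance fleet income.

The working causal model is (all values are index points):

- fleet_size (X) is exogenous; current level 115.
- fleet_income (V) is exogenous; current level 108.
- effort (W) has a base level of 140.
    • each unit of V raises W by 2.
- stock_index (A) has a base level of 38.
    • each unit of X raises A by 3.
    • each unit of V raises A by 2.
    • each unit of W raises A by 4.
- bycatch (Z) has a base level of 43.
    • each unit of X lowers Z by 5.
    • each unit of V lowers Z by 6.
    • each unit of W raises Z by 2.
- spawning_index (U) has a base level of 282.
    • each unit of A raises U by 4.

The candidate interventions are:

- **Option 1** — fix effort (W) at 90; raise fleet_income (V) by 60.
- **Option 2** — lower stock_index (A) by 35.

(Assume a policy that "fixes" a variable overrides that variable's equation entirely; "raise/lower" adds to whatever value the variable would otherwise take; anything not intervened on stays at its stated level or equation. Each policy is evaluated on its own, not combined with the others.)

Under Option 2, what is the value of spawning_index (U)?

Option 2 (A − 35):
  X = 115
  V = 108
  W = 140 + 2·108 = 356
  A = 38 + 3·115 + 2·108 + 4·356 (−35 from intervention) = 1988
  U = 282 + 4·1988 = 8234

8234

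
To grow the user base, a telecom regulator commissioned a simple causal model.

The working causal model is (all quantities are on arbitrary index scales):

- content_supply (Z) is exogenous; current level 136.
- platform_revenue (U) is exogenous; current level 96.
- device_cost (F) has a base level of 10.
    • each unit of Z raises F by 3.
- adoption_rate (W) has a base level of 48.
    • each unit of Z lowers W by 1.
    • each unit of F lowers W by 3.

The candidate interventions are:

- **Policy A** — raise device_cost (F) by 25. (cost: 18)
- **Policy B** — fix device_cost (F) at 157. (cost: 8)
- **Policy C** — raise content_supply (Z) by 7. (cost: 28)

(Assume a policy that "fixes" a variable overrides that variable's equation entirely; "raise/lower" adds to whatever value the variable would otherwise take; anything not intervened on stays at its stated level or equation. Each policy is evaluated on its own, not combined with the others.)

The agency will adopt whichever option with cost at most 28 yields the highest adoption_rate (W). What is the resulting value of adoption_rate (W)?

Policy A (F + 25):
  Z = 136
  F = 10 + 3·136 (+25 from intervention) = 443
  W = 48 − 136 − 3·443 = -1417
Policy B (F := 157):
  Z = 136
  F = 157
  W = 48 − 136 − 3·157 = -559
Policy C (Z + 7):
  Z = 136 + 7 = 143
  F = 10 + 3·143 = 439
  W = 48 − 143 − 3·439 = -1412
Comparing — Policy A: W=-1417, Policy B: W=-559, Policy C: W=-1412. Highest is -559 (Policy B).

-559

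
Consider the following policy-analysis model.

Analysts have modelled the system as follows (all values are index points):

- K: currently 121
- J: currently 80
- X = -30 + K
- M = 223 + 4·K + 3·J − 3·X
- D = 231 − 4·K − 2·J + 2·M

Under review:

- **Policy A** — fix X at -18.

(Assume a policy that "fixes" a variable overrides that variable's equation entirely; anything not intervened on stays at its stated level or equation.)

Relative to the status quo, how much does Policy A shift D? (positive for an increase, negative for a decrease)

Baseline:
  K = 121
  J = 80
  X = -30 + 121 = 91
  M = 223 + 4·121 + 3·80 − 3·91 = 674
  D = 231 − 4·121 − 2·80 + 2·674 = 935
Policy A (X := -18):
  K = 121
  J = 80
  X = -18
  M = 223 + 4·121 + 3·80 − 3·(-18) = 1001
  D = 231 − 4·121 − 2·80 + 2·1001 = 1589
Change in D: 1589 − 935 = 654

654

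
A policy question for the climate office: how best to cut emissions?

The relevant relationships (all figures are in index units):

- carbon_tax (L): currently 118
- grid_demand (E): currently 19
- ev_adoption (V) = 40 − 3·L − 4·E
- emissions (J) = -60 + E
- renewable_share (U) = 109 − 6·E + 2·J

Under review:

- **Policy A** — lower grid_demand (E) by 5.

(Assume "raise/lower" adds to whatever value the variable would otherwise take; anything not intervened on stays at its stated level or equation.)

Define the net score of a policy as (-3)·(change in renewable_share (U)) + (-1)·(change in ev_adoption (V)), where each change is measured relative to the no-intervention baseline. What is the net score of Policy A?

Baseline:
  L = 118
  E = 19
  V = 40 − 3·118 − 4·19 = -390
  J = -60 + 19 = -41
  U = 109 − 6·19 + 2·(-41) = -87
Policy A (E − 5):
  L = 118
  E = 19 − 5 = 14
  V = 40 − 3·118 − 4·14 = -370
  J = -60 + 14 = -46
  U = 109 − 6·14 + 2·(-46) = -67
ΔU = -67 − (-87) = 20; ΔV = -370 − (-390) = 20
Score = (-3)·20 + (-1)·20 = -80

-80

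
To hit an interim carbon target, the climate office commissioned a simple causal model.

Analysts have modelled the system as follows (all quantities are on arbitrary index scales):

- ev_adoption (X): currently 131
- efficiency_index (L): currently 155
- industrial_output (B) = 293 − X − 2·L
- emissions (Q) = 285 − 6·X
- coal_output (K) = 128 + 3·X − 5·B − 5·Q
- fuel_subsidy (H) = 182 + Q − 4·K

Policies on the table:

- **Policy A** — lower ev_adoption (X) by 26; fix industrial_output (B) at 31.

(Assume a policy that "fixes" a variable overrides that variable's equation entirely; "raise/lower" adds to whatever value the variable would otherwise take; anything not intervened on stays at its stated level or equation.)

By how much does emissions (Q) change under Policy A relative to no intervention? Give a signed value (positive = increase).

156

Baseline:
  X = 131
  Q = 285 − 6·131 = -501
Policy A (X − 26, B := 31):
  X = 131 − 26 = 105
  Q = 285 − 6·105 = -345
Change in Q: -345 − (-501) = 156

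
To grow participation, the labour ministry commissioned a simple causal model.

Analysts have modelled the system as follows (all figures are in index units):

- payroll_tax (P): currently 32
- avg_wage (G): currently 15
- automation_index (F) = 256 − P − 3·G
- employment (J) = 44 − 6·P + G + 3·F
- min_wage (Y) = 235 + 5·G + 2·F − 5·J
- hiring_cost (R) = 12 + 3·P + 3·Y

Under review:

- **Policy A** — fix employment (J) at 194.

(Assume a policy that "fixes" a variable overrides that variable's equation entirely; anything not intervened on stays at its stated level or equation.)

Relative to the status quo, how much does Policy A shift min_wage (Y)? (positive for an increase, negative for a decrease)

Baseline:
  P = 32
  G = 15
  F = 256 − 32 − 3·15 = 179
  J = 44 − 6·32 + 15 + 3·179 = 404
  Y = 235 + 5·15 + 2·179 − 5·404 = -1352
Policy A (J := 194):
  P = 32
  G = 15
  F = 256 − 32 − 3·15 = 179
  J = 194
  Y = 235 + 5·15 + 2·179 − 5·194 = -302
Change in Y: -302 − (-1352) = 1050

1050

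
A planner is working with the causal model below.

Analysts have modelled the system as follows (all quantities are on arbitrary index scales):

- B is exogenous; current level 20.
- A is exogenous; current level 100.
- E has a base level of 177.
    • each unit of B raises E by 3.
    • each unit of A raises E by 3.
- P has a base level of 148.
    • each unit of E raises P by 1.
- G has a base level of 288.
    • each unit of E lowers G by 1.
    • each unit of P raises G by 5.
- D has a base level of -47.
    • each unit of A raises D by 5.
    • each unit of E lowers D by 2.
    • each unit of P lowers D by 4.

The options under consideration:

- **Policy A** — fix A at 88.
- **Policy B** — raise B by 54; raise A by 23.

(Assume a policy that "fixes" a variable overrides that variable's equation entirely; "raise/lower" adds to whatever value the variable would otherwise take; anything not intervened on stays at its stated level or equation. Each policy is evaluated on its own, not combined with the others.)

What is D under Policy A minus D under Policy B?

1427

Policy A (A := 88):
  B = 20
  A = 88
  E = 177 + 3·20 + 3·88 = 501
  P = 148 + 501 = 649
  D = -47 + 5·88 − 2·501 − 4·649 = -3205
Policy B (B + 54, A + 23):
  B = 20 + 54 = 74
  A = 100 + 23 = 123
  E = 177 + 3·74 + 3·123 = 768
  P = 148 + 768 = 916
  D = -47 + 5·123 − 2·768 − 4·916 = -4632
D: -3205 − (-4632) = 1427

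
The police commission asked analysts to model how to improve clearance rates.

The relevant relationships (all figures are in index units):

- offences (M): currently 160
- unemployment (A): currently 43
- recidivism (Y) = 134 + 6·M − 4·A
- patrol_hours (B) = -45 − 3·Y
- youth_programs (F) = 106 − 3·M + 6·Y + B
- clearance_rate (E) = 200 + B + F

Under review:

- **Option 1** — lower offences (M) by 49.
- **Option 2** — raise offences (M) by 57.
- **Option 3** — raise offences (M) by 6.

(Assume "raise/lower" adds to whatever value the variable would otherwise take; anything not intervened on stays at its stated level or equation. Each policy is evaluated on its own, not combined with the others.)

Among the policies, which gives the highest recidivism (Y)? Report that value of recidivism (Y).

Option 1 (M − 49):
  M = 160 − 49 = 111
  A = 43
  Y = 134 + 6·111 − 4·43 = 628
Option 2 (M + 57):
  M = 160 + 57 = 217
  A = 43
  Y = 134 + 6·217 − 4·43 = 1264
Option 3 (M + 6):
  M = 160 + 6 = 166
  A = 43
  Y = 134 + 6·166 − 4·43 = 958
Comparing — Option 1: Y=628, Option 2: Y=1264, Option 3: Y=958. Highest is 1264 (Option 2).

1264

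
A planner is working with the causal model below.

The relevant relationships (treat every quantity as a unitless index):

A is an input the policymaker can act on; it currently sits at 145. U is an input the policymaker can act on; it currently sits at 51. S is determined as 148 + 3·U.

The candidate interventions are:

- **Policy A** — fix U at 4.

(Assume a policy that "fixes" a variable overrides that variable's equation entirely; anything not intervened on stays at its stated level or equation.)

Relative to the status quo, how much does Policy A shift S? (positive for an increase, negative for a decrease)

-141

Baseline:
  U = 51
  S = 148 + 3·51 = 301
Policy A (U := 4):
  U = 4
  S = 148 + 3·4 = 160
Change in S: 160 − 301 = -141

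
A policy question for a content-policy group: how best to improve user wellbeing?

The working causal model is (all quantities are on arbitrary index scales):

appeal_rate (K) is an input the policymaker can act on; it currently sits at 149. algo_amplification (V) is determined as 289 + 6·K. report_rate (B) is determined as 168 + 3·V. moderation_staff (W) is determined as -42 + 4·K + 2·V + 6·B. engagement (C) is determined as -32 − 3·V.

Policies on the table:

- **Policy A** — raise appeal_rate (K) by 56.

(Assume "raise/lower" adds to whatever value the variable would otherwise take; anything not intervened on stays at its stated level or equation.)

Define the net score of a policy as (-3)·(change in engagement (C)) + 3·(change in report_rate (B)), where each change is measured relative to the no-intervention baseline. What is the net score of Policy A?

Baseline:
  K = 149
  V = 289 + 6·149 = 1183
  B = 168 + 3·1183 = 3717
  C = -32 − 3·1183 = -3581
Policy A (K + 56):
  K = 149 + 56 = 205
  V = 289 + 6·205 = 1519
  B = 168 + 3·1519 = 4725
  C = -32 − 3·1519 = -4589
ΔC = -4589 − (-3581) = -1008; ΔB = 4725 − 3717 = 1008
Score = (-3)·(-1008) + 3·1008 = 6048

6048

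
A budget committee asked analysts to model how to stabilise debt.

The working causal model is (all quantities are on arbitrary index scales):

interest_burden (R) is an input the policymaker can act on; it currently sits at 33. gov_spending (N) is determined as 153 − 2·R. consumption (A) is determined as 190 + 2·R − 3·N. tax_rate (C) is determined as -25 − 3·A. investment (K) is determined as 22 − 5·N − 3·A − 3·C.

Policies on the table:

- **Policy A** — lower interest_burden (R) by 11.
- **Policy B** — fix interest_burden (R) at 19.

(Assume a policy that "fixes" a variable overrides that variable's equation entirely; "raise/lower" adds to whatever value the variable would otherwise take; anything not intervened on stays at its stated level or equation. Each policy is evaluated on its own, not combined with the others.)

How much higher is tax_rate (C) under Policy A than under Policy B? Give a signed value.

Policy A (R − 11):
  R = 33 − 11 = 22
  N = 153 − 2·22 = 109
  A = 190 + 2·22 − 3·109 = -93
  C = -25 − 3·(-93) = 254
Policy B (R := 19):
  R = 19
  N = 153 − 2·19 = 115
  A = 190 + 2·19 − 3·115 = -117
  C = -25 − 3·(-117) = 326
C: 254 − 326 = -72

-72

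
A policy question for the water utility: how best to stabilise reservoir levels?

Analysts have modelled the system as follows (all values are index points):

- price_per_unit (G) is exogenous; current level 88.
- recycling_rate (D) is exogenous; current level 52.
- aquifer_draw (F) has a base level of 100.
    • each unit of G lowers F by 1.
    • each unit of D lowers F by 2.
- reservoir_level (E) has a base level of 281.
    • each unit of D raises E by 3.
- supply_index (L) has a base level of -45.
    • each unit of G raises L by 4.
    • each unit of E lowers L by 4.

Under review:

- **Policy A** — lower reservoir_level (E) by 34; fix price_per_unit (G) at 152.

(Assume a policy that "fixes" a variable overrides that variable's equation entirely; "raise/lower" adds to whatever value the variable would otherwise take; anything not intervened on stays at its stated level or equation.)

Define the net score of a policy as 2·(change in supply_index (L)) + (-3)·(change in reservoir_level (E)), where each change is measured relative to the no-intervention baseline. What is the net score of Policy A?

886

Baseline:
  G = 88
  D = 52
  E = 281 + 3·52 = 437
  L = -45 + 4·88 − 4·437 = -1441
Policy A (E − 34, G := 152):
  G = 152
  D = 52
  E = 281 + 3·52 (−34 from intervention) = 403
  L = -45 + 4·152 − 4·403 = -1049
ΔL = -1049 − (-1441) = 392; ΔE = 403 − 437 = -34
Score = 2·392 + (-3)·(-34) = 886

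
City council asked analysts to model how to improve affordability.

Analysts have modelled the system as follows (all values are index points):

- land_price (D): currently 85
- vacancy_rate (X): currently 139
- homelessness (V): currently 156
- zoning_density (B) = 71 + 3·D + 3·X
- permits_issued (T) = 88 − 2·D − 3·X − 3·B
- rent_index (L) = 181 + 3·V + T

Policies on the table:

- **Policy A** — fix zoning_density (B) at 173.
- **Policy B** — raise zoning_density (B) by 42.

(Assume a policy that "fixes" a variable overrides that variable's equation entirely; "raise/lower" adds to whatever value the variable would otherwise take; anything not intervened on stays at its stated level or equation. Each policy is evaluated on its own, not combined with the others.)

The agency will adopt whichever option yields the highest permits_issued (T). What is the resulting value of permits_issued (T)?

Policy A (B := 173):
  D = 85
  X = 139
  B = 173
  T = 88 − 2·85 − 3·139 − 3·173 = -1018
Policy B (B + 42):
  D = 85
  X = 139
  B = 71 + 3·85 + 3·139 (+42 from intervention) = 785
  T = 88 − 2·85 − 3·139 − 3·785 = -2854
Comparing — Policy A: T=-1018, Policy B: T=-2854. Highest is -1018 (Policy A).

-1018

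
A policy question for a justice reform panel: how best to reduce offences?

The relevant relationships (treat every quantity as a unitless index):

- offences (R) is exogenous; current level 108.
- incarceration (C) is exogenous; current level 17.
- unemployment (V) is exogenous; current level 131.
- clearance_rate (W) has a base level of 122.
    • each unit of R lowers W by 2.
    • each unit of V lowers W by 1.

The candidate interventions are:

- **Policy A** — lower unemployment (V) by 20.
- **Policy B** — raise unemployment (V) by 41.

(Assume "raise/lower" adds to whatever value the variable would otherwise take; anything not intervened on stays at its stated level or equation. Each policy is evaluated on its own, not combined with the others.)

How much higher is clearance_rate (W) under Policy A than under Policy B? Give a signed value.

Policy A (V − 20):
  R = 108
  V = 131 − 20 = 111
  W = 122 − 2·108 − 111 = -205
Policy B (V + 41):
  R = 108
  V = 131 + 41 = 172
  W = 122 − 2·108 − 172 = -266
W: -205 − (-266) = 61

61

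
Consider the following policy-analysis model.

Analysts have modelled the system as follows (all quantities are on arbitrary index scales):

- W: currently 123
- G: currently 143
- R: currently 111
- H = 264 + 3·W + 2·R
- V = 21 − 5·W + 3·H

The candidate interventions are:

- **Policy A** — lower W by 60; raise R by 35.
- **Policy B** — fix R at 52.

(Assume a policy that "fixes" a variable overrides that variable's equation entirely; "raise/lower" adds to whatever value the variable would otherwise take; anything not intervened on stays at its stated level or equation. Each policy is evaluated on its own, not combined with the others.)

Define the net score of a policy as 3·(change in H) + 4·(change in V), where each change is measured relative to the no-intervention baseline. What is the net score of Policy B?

Baseline:
  W = 123
  R = 111
  H = 264 + 3·123 + 2·111 = 855
  V = 21 − 5·123 + 3·855 = 1971
Policy B (R := 52):
  W = 123
  R = 52
  H = 264 + 3·123 + 2·52 = 737
  V = 21 − 5·123 + 3·737 = 1617
ΔH = 737 − 855 = -118; ΔV = 1617 − 1971 = -354
Score = 3·(-118) + 4·(-354) = -1770

-1770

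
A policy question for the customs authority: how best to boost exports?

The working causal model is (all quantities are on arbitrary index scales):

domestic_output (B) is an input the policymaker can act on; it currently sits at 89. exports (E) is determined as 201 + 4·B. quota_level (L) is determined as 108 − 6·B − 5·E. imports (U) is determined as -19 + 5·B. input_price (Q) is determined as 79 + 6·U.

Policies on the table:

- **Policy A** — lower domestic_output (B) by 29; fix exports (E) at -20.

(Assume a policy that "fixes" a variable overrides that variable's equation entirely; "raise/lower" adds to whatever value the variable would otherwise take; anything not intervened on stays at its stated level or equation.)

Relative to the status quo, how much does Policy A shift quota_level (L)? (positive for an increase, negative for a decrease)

Baseline:
  B = 89
  E = 201 + 4·89 = 557
  L = 108 − 6·89 − 5·557 = -3211
Policy A (B − 29, E := -20):
  B = 89 − 29 = 60
  E = -20
  L = 108 − 6·60 − 5·(-20) = -152
Change in L: -152 − (-3211) = 3059

3059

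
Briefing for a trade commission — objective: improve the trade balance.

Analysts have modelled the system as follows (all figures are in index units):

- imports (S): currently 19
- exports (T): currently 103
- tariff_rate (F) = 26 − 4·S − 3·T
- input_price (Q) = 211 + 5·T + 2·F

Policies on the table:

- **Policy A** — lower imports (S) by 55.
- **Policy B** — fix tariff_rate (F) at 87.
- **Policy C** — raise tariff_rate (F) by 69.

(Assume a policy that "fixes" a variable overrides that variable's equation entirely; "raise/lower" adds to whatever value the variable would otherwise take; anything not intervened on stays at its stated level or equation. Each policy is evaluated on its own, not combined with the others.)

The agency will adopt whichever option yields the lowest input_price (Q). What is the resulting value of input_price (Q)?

Policy A (S − 55):
  S = 19 − 55 = -36
  T = 103
  F = 26 − 4·(-36) − 3·103 = -139
  Q = 211 + 5·103 + 2·(-139) = 448
Policy B (F := 87):
  S = 19
  T = 103
  F = 87
  Q = 211 + 5·103 + 2·87 = 900
Policy C (F + 69):
  S = 19
  T = 103
  F = 26 − 4·19 − 3·103 (+69 from intervention) = -290
  Q = 211 + 5·103 + 2·(-290) = 146
Comparing — Policy A: Q=448, Policy B: Q=900, Policy C: Q=146. Lowest is 146 (Policy C).

146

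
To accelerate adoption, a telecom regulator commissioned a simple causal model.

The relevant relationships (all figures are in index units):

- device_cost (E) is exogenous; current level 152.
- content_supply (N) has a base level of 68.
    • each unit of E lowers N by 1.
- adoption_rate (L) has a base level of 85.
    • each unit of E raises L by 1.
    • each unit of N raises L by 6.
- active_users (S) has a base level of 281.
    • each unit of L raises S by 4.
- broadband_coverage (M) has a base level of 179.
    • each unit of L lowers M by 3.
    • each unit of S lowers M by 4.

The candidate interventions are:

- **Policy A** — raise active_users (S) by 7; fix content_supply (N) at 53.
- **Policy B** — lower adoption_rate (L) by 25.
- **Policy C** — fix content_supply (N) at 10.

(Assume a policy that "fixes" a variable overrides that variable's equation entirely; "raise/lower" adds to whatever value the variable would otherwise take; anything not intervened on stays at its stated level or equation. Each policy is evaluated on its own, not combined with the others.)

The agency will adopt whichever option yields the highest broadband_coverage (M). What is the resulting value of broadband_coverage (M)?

4603

Policy A (S + 7, N := 53):
  E = 152
  N = 53
  L = 85 + 152 + 6·53 = 555
  S = 281 + 4·555 (+7 from intervention) = 2508
  M = 179 − 3·555 − 4·2508 = -11518
Policy B (L − 25):
  E = 152
  N = 68 − 152 = -84
  L = 85 + 152 + 6·(-84) (−25 from intervention) = -292
  S = 281 + 4·(-292) = -887
  M = 179 − 3·(-292) − 4·(-887) = 4603
Policy C (N := 10):
  E = 152
  N = 10
  L = 85 + 152 + 6·10 = 297
  S = 281 + 4·297 = 1469
  M = 179 − 3·297 − 4·1469 = -6588
Comparing — Policy A: M=-11518, Policy B: M=4603, Policy C: M=-6588. Highest is 4603 (Policy B).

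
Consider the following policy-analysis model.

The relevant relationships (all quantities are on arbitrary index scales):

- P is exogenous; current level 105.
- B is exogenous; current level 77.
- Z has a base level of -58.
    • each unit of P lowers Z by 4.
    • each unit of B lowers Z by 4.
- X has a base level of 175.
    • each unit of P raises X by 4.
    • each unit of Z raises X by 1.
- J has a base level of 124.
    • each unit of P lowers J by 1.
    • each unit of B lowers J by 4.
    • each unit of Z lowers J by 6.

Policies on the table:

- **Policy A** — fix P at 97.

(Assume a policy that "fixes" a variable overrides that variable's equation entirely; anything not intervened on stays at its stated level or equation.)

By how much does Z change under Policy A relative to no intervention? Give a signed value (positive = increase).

Baseline:
  P = 105
  B = 77
  Z = -58 − 4·105 − 4·77 = -786
Policy A (P := 97):
  P = 97
  B = 77
  Z = -58 − 4·97 − 4·77 = -754
Change in Z: -754 − (-786) = 32

32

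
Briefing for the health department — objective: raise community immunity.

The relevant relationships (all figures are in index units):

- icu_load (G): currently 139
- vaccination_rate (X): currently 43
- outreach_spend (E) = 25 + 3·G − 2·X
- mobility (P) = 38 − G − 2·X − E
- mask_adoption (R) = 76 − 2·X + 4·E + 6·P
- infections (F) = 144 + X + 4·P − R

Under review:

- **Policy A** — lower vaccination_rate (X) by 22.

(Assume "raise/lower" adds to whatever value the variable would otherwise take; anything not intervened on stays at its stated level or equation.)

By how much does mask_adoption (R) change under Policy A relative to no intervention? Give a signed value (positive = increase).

Baseline:
  G = 139
  X = 43
  E = 25 + 3·139 − 2·43 = 356
  P = 38 − 139 − 2·43 − 356 = -543
  R = 76 − 2·43 + 4·356 + 6·(-543) = -1844
Policy A (X − 22):
  G = 139
  X = 43 − 22 = 21
  E = 25 + 3·139 − 2·21 = 400
  P = 38 − 139 − 2·21 − 400 = -543
  R = 76 − 2·21 + 4·400 + 6·(-543) = -1624
Change in R: -1624 − (-1844) = 220

220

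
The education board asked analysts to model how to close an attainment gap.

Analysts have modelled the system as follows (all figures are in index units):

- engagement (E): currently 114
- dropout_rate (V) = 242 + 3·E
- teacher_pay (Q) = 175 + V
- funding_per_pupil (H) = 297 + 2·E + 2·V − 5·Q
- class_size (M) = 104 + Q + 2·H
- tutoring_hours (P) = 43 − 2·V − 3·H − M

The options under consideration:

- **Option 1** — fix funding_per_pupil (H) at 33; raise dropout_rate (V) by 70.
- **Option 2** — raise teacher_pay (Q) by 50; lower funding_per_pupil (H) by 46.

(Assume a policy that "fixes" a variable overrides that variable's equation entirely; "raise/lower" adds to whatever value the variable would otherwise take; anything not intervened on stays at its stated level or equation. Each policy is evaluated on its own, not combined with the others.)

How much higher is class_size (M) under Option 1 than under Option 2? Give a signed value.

4882

Option 1 (H := 33, V + 70):
  E = 114
  V = 242 + 3·114 (+70 from intervention) = 654
  Q = 175 + 654 = 829
  H = 33
  M = 104 + 829 + 2·33 = 999
Option 2 (Q + 50, H − 46):
  E = 114
  V = 242 + 3·114 = 584
  Q = 175 + 584 (+50 from intervention) = 809
  H = 297 + 2·114 + 2·584 − 5·809 (−46 from intervention) = -2398
  M = 104 + 809 + 2·(-2398) = -3883
M: 999 − (-3883) = 4882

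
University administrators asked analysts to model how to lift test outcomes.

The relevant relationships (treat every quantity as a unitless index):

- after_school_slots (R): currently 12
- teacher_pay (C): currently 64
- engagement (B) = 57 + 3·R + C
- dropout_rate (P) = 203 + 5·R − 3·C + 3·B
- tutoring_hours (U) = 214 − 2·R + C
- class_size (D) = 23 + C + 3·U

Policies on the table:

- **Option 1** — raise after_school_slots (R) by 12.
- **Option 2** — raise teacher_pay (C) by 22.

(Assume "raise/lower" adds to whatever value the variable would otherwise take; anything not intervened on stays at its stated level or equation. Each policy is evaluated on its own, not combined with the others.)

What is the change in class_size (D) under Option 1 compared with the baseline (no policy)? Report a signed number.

-72

Baseline:
  R = 12
  C = 64
  U = 214 − 2·12 + 64 = 254
  D = 23 + 64 + 3·254 = 849
Option 1 (R + 12):
  R = 12 + 12 = 24
  C = 64
  U = 214 − 2·24 + 64 = 230
  D = 23 + 64 + 3·230 = 777
Change in D: 777 − 849 = -72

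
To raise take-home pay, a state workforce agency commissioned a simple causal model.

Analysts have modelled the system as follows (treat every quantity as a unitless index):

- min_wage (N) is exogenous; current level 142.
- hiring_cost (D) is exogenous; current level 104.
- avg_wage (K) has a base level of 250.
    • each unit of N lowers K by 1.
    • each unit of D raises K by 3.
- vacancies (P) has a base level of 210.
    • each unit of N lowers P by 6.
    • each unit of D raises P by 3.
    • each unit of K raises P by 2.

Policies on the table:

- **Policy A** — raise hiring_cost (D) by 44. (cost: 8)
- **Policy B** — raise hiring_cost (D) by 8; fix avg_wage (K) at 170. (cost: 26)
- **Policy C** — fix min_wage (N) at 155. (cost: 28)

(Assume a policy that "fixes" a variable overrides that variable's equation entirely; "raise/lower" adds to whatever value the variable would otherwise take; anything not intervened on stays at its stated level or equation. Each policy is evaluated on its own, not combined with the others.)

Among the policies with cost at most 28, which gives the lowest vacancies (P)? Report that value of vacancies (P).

34

Policy A (D + 44):
  N = 142
  D = 104 + 44 = 148
  K = 250 − 142 + 3·148 = 552
  P = 210 − 6·142 + 3·148 + 2·552 = 906
Policy B (D + 8, K := 170):
  N = 142
  D = 104 + 8 = 112
  K = 170
  P = 210 − 6·142 + 3·112 + 2·170 = 34
Policy C (N := 155):
  N = 155
  D = 104
  K = 250 − 155 + 3·104 = 407
  P = 210 − 6·155 + 3·104 + 2·407 = 406
Comparing — Policy A: P=906, Policy B: P=34, Policy C: P=406. Lowest is 34 (Policy B).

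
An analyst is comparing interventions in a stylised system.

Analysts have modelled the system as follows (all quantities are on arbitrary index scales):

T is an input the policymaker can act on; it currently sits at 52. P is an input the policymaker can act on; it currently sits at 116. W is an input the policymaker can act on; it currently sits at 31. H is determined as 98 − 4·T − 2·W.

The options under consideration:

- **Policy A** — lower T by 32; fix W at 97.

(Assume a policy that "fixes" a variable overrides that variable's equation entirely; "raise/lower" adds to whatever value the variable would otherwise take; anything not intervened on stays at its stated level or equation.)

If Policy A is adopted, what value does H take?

Policy A (T − 32, W := 97):
  T = 52 − 32 = 20
  W = 97
  H = 98 − 4·20 − 2·97 = -176

-176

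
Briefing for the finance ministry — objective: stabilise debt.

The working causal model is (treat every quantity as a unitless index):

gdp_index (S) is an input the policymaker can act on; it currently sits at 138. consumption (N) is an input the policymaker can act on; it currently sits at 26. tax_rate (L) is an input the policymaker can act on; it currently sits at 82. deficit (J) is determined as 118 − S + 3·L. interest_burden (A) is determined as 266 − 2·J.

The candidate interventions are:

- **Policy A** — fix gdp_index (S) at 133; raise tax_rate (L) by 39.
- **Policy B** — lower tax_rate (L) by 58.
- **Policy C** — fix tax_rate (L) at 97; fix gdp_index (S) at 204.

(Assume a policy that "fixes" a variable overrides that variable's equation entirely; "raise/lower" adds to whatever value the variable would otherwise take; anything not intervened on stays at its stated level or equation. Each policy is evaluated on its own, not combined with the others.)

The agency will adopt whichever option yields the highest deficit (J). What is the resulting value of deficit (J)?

Policy A (S := 133, L + 39):
  S = 133
  L = 82 + 39 = 121
  J = 118 − 133 + 3·121 = 348
Policy B (L − 58):
  S = 138
  L = 82 − 58 = 24
  J = 118 − 138 + 3·24 = 52
Policy C (L := 97, S := 204):
  S = 204
  L = 97
  J = 118 − 204 + 3·97 = 205
Comparing — Policy A: J=348, Policy B: J=52, Policy C: J=205. Highest is 348 (Policy A).

348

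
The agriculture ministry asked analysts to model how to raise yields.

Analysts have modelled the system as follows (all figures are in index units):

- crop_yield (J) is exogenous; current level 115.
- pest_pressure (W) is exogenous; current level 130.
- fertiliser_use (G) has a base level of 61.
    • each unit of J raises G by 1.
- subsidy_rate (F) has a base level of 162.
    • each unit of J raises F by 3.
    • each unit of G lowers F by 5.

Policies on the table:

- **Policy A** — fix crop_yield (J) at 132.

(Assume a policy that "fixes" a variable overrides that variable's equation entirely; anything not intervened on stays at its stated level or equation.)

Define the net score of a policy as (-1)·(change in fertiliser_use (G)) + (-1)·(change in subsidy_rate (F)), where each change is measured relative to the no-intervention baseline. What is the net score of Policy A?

17

Baseline:
  J = 115
  G = 61 + 115 = 176
  F = 162 + 3·115 − 5·176 = -373
Policy A (J := 132):
  J = 132
  G = 61 + 132 = 193
  F = 162 + 3·132 − 5·193 = -407
ΔG = 193 − 176 = 17; ΔF = -407 − (-373) = -34
Score = (-1)·17 + (-1)·(-34) = 17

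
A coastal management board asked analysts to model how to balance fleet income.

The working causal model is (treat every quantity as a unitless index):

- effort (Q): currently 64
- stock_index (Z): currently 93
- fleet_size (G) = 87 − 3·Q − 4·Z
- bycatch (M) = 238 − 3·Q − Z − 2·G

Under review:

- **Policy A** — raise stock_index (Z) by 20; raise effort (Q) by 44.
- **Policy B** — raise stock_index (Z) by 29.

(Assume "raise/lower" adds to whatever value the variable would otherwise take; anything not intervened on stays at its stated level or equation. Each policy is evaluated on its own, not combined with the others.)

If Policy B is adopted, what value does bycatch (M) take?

1110

Policy B (Z + 29):
  Q = 64
  Z = 93 + 29 = 122
  G = 87 − 3·64 − 4·122 = -593
  M = 238 − 3·64 − 122 − 2·(-593) = 1110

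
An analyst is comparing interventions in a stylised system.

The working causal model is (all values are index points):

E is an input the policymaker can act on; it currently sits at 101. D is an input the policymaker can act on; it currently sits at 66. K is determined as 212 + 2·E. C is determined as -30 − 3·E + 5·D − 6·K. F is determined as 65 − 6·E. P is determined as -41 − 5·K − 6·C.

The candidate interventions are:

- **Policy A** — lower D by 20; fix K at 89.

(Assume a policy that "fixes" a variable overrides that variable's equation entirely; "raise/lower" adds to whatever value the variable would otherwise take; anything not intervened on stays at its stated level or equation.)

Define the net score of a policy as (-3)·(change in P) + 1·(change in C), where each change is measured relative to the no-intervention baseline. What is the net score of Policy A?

30275

Baseline:
  E = 101
  D = 66
  K = 212 + 2·101 = 414
  C = -30 − 3·101 + 5·66 − 6·414 = -2487
  P = -41 − 5·414 − 6·(-2487) = 12811
Policy A (D − 20, K := 89):
  E = 101
  D = 66 − 20 = 46
  K = 89
  C = -30 − 3·101 + 5·46 − 6·89 = -637
  P = -41 − 5·89 − 6·(-637) = 3336
ΔP = 3336 − 12811 = -9475; ΔC = -637 − (-2487) = 1850
Score = (-3)·(-9475) + 1·1850 = 30275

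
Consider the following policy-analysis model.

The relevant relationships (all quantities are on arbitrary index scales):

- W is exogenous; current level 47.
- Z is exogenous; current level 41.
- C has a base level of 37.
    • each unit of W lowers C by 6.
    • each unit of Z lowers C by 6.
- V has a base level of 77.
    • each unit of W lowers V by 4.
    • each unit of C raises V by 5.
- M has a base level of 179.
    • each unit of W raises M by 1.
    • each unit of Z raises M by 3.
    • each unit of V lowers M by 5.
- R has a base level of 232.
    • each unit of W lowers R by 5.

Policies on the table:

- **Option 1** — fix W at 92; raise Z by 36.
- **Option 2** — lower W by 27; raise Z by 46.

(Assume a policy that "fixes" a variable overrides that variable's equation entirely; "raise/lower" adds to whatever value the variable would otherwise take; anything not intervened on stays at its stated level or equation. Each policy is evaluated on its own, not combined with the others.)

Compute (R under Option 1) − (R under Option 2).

Option 1 (W := 92, Z + 36):
  W = 92
  R = 232 − 5·92 = -228
Option 2 (W − 27, Z + 46):
  W = 47 − 27 = 20
  R = 232 − 5·20 = 132
R: -228 − 132 = -360

-360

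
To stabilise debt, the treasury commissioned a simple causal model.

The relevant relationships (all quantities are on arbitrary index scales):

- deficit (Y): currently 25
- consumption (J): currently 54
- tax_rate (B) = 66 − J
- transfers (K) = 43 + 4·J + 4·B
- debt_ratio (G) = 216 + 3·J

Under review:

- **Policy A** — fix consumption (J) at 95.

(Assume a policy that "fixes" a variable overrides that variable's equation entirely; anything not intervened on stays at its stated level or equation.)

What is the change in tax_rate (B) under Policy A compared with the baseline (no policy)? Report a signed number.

Baseline:
  J = 54
  B = 66 − 54 = 12
Policy A (J := 95):
  J = 95
  B = 66 − 95 = -29
Change in B: -29 − 12 = -41

-41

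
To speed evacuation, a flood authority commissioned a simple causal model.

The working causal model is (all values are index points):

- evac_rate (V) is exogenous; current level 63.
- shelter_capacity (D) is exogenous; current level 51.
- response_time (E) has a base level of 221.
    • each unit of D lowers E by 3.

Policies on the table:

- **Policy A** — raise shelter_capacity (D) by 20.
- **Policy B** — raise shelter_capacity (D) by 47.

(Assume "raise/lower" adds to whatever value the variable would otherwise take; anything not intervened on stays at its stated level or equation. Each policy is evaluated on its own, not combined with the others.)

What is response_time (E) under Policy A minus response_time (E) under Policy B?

Policy A (D + 20):
  D = 51 + 20 = 71
  E = 221 − 3·71 = 8
Policy B (D + 47):
  D = 51 + 47 = 98
  E = 221 − 3·98 = -73
E: 8 − (-73) = 81

81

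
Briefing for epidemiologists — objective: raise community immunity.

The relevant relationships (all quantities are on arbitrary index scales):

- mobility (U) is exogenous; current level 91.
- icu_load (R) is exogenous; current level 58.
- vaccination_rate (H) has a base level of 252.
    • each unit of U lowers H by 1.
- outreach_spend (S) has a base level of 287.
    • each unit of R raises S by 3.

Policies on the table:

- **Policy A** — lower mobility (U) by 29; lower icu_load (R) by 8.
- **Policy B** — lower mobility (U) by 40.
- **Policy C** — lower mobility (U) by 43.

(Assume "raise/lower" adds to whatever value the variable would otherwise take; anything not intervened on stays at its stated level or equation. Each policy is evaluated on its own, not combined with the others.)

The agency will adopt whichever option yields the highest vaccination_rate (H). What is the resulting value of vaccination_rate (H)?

Policy A (U − 29, R − 8):
  U = 91 − 29 = 62
  H = 252 − 62 = 190
Policy B (U − 40):
  U = 91 − 40 = 51
  H = 252 − 51 = 201
Policy C (U − 43):
  U = 91 − 43 = 48
  H = 252 − 48 = 204
Comparing — Policy A: H=190, Policy B: H=201, Policy C: H=204. Highest is 204 (Policy C).

204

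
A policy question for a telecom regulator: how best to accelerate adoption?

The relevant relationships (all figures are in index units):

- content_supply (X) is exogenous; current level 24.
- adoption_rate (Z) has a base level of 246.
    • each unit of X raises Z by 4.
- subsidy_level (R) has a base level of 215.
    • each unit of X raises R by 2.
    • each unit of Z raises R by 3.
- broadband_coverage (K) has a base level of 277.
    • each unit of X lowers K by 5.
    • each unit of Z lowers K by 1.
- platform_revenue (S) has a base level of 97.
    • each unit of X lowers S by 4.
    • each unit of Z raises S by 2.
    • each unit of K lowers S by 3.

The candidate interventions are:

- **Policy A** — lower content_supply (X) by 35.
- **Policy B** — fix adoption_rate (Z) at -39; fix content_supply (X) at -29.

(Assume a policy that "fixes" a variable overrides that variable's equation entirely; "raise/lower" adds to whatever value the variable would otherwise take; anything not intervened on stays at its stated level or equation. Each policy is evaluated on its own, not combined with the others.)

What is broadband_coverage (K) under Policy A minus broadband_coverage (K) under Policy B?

-331

Policy A (X − 35):
  X = 24 − 35 = -11
  Z = 246 + 4·(-11) = 202
  K = 277 − 5·(-11) − 202 = 130
Policy B (Z := -39, X := -29):
  X = -29
  Z = -39
  K = 277 − 5·(-29) − (-39) = 461
K: 130 − 461 = -331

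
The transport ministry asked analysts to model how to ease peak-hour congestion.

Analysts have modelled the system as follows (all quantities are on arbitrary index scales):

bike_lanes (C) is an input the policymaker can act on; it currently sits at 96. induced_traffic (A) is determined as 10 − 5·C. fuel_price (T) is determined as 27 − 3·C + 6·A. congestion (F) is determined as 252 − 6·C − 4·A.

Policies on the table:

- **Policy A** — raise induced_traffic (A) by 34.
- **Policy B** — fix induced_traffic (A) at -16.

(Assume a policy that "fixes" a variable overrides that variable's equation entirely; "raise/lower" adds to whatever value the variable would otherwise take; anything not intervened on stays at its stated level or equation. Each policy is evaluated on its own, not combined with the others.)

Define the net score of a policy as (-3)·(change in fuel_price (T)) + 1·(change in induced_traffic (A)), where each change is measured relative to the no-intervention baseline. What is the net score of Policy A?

-578

Baseline:
  C = 96
  A = 10 − 5·96 = -470
  T = 27 − 3·96 + 6·(-470) = -3081
Policy A (A + 34):
  C = 96
  A = 10 − 5·96 (+34 from intervention) = -436
  T = 27 − 3·96 + 6·(-436) = -2877
ΔT = -2877 − (-3081) = 204; ΔA = -436 − (-470) = 34
Score = (-3)·204 + 1·34 = -578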